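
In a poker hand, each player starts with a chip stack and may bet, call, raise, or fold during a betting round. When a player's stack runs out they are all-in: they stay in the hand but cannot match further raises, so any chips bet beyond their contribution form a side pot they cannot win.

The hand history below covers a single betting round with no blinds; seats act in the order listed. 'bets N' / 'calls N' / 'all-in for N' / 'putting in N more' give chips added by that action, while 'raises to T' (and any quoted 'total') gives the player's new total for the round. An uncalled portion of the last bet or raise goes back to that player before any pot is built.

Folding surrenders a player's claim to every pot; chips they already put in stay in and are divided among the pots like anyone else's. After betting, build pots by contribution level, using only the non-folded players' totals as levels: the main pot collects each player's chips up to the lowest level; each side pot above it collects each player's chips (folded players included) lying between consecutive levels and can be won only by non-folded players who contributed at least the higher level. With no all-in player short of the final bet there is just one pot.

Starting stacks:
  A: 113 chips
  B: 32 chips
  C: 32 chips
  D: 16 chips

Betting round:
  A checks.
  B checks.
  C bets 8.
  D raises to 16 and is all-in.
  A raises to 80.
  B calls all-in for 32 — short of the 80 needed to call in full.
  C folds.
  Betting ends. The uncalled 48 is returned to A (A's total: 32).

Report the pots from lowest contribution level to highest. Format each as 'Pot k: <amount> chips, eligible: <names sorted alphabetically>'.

Contributions (after 48 returned to A): A=32, B=32, C=8, D=16
Folded: C
Pot levels (distinct totals of non-folded players): 16, 32
Layer 1-16: A 16 + B 16 + C 8 + D 16 = 56 chips; eligible A, B, D
Layer 17-32: 16 each from A, B = 16*2 = 32 chips; eligible A, B

Pot 1: 56 chips, eligible: A, B, D
Pot 2: 32 chips, eligible: A, B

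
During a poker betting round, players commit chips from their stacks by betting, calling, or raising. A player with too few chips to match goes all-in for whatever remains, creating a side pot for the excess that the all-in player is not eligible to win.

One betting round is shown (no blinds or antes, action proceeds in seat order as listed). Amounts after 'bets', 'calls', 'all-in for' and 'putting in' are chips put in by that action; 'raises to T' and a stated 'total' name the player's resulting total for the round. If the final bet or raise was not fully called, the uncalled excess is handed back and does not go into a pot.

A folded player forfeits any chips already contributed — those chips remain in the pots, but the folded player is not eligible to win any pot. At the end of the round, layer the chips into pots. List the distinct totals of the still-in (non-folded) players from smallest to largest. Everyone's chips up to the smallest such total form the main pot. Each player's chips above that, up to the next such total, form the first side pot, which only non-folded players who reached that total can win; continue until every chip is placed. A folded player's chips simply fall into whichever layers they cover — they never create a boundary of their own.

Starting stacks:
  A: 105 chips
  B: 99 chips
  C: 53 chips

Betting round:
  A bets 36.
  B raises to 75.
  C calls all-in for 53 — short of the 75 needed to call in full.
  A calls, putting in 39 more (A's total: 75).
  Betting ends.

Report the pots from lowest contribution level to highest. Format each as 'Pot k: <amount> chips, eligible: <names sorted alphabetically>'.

Pot 1: 159 chips, eligible: A, B, C
Pot 2: 44 chips, eligible: A, B

Derivation:
Contributions: A=75, B=75, C=53
Pot levels (distinct totals of non-folded players): 53, 75
Layer 1-53: 53 each from A, B, C = 53*3 = 159 chips; eligible A, B, C
Layer 54-75: 22 each from A, B = 22*2 = 44 chips; eligible A, B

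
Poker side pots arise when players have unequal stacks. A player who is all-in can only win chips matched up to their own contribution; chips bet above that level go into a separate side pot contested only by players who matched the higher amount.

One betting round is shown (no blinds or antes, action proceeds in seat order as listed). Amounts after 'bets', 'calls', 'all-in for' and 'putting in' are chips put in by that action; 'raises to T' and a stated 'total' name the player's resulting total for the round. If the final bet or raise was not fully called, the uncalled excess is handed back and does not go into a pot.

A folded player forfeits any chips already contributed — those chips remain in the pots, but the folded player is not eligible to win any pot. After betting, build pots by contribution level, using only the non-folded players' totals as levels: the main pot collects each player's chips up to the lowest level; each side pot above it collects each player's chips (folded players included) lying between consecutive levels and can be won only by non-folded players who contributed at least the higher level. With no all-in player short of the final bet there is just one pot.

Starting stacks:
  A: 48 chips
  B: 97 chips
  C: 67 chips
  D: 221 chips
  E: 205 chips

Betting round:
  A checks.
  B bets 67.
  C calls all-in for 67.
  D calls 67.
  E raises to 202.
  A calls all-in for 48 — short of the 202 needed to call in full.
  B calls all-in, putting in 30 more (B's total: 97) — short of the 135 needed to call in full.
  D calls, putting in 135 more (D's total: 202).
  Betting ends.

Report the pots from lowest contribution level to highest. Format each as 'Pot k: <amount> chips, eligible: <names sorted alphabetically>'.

Pot 1: 240 chips, eligible: A, B, C, D, E
Pot 2: 76 chips, eligible: B, C, D, E
Pot 3: 90 chips, eligible: B, D, E
Pot 4: 210 chips, eligible: D, E

Derivation:
Contributions: A=48, B=97, C=67, D=202, E=202
Pot levels (distinct totals of non-folded players): 48, 67, 97, 202
Layer 1-48: 48 each from A, B, C, D, E = 48*5 = 240 chips; eligible A, B, C, D, E
Layer 49-67: 19 each from B, C, D, E = 19*4 = 76 chips; eligible B, C, D, E
Layer 68-97: 30 each from B, D, E = 30*3 = 90 chips; eligible B, D, E
Layer 98-202: 105 each from D, E = 105*2 = 210 chips; eligible D, E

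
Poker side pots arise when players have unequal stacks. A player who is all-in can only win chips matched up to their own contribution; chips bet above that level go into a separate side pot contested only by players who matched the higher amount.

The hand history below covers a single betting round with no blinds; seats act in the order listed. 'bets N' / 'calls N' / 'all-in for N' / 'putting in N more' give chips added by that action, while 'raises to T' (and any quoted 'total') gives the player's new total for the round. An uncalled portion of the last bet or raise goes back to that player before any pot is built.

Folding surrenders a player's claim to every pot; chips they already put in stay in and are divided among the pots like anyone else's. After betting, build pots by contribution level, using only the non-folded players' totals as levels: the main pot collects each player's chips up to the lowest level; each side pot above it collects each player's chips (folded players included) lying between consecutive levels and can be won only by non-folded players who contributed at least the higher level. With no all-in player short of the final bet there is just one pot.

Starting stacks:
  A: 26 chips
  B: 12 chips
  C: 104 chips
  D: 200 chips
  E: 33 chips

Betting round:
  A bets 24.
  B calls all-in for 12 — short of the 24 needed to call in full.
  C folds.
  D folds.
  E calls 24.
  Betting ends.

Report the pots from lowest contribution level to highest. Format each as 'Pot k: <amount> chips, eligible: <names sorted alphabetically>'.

Contributions: A=24, B=12, E=24
Folded: C, D
Pot levels (distinct totals of non-folded players): 12, 24
Layer 1-12: 12 each from A, B, E = 12*3 = 36 chips; eligible A, B, E
Layer 13-24: 12 each from A, E = 12*2 = 24 chips; eligible A, E

Pot 1: 36 chips, eligible: A, B, E
Pot 2: 24 chips, eligible: A, E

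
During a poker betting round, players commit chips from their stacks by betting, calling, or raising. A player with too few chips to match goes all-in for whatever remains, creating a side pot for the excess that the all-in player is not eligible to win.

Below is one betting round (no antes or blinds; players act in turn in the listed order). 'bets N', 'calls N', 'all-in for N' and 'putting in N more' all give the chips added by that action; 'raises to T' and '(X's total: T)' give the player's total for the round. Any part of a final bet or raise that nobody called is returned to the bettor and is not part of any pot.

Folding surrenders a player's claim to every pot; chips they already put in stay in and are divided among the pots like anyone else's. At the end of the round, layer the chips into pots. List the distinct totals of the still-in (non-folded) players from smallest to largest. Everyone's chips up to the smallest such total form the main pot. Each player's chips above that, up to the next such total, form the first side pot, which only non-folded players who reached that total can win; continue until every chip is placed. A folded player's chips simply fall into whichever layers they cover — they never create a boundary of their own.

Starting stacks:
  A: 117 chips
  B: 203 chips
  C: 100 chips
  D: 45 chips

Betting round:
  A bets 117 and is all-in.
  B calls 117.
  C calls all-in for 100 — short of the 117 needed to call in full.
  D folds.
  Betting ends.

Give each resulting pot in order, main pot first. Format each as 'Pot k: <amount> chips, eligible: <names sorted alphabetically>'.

Contributions: A=117, B=117, C=100
Folded: D
Pot levels (distinct totals of non-folded players): 100, 117
Layer 1-100: 100 each from A, B, C = 100*3 = 300 chips; eligible A, B, C
Layer 101-117: 17 each from A, B = 17*2 = 34 chips; eligible A, B

Pot 1: 300 chips, eligible: A, B, C
Pot 2: 34 chips, eligible: A, B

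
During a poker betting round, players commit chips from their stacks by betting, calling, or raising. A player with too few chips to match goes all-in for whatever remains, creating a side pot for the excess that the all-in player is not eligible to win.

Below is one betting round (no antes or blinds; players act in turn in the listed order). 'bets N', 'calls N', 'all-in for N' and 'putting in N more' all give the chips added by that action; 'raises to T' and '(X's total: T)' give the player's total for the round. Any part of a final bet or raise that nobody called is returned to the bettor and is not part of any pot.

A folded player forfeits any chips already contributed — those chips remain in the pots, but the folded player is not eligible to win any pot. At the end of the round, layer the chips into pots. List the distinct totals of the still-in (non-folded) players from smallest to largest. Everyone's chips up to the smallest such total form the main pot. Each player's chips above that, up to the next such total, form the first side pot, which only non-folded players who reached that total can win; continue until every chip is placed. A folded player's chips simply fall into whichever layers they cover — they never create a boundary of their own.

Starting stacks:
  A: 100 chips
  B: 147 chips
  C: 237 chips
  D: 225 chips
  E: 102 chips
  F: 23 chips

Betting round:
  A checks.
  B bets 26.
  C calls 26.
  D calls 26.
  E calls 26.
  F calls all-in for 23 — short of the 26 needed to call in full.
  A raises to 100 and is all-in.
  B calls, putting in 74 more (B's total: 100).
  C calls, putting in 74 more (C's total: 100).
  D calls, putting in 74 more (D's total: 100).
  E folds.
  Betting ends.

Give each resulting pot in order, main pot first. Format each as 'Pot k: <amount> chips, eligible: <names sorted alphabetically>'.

Pot 1: 138 chips, eligible: A, B, C, D, F
Pot 2: 311 chips, eligible: A, B, C, D

Derivation:
Contributions: A=100, B=100, C=100, D=100, E=26, F=23
Folded: E
Pot levels (distinct totals of non-folded players): 23, 100
Layer 1-23: 23 each from A, B, C, D, E, F = 23*6 = 138 chips; eligible A, B, C, D, F
Layer 24-100: A 77 + B 77 + C 77 + D 77 + E 3 = 311 chips; eligible A, B, C, D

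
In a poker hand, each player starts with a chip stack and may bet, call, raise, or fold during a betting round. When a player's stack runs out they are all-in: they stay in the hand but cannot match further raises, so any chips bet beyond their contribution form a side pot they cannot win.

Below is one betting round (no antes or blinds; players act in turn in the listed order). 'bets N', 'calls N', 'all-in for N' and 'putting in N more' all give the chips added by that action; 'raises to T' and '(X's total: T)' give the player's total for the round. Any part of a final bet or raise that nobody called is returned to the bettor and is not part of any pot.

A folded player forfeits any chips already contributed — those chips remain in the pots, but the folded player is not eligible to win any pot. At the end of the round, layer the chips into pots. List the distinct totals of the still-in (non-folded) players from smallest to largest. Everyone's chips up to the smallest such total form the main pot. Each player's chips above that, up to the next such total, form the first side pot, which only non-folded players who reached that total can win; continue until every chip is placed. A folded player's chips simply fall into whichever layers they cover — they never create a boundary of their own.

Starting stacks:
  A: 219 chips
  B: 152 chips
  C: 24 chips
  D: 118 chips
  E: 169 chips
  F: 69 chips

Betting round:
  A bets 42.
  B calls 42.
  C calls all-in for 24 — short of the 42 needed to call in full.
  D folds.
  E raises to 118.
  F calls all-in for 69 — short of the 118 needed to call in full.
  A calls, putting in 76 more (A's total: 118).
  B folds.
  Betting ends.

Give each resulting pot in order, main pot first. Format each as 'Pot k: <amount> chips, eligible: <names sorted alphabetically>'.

Contributions: A=118, B=42, C=24, E=118, F=69
Folded: B, D
Pot levels (distinct totals of non-folded players): 24, 69, 118
Layer 1-24: 24 each from A, B, C, E, F = 24*5 = 120 chips; eligible A, C, E, F
Layer 25-69: A 45 + B 18 + E 45 + F 45 = 153 chips; eligible A, E, F
Layer 70-118: 49 each from A, E = 49*2 = 98 chips; eligible A, E

Pot 1: 120 chips, eligible: A, C, E, F
Pot 2: 153 chips, eligible: A, E, F
Pot 3: 98 chips, eligible: A, E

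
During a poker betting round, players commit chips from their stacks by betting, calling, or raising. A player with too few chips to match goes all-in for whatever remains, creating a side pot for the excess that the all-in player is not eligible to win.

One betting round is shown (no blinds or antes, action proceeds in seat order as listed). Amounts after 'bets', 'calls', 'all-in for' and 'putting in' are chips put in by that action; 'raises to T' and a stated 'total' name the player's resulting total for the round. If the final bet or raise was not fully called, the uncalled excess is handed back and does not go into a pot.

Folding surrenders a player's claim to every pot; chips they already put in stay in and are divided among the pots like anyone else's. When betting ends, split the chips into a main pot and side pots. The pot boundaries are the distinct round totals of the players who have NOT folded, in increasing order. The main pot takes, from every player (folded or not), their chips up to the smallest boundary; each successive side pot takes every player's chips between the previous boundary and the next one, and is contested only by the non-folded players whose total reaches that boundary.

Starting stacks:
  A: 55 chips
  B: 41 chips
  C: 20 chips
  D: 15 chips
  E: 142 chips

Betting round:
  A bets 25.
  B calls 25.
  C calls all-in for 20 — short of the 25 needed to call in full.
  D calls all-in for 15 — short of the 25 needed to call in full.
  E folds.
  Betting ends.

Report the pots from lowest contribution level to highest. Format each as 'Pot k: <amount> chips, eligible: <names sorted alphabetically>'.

Contributions: A=25, B=25, C=20, D=15
Folded: E
Pot levels (distinct totals of non-folded players): 15, 20, 25
Layer 1-15: 15 each from A, B, C, D = 15*4 = 60 chips; eligible A, B, C, D
Layer 16-20: 5 each from A, B, C = 5*3 = 15 chips; eligible A, B, C
Layer 21-25: 5 each from A, B = 5*2 = 10 chips; eligible A, B

Pot 1: 60 chips, eligible: A, B, C, D
Pot 2: 15 chips, eligible: A, B, C
Pot 3: 10 chips, eligible: A, B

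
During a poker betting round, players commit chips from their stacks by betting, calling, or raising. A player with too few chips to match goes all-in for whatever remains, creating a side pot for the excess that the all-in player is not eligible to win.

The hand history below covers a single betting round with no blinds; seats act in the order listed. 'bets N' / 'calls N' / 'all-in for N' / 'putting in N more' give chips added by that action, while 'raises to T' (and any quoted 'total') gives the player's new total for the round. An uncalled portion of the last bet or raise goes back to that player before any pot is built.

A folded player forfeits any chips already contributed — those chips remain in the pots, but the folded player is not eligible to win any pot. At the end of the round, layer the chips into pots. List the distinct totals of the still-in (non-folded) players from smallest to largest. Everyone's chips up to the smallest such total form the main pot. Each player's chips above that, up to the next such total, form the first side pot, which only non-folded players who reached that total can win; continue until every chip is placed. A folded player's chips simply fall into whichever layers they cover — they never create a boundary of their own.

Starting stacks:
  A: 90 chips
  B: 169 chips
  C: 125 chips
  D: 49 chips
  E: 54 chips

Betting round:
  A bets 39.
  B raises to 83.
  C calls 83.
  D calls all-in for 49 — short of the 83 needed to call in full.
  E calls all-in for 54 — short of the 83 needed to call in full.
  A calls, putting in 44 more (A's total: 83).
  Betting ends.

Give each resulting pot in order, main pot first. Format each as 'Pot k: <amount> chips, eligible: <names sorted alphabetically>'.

Contributions: A=83, B=83, C=83, D=49, E=54
Pot levels (distinct totals of non-folded players): 49, 54, 83
Layer 1-49: 49 each from A, B, C, D, E = 49*5 = 245 chips; eligible A, B, C, D, E
Layer 50-54: 5 each from A, B, C, E = 5*4 = 20 chips; eligible A, B, C, E
Layer 55-83: 29 each from A, B, C = 29*3 = 87 chips; eligible A, B, C

Pot 1: 245 chips, eligible: A, B, C, D, E
Pot 2: 20 chips, eligible: A, B, C, E
Pot 3: 87 chips, eligible: A, B, C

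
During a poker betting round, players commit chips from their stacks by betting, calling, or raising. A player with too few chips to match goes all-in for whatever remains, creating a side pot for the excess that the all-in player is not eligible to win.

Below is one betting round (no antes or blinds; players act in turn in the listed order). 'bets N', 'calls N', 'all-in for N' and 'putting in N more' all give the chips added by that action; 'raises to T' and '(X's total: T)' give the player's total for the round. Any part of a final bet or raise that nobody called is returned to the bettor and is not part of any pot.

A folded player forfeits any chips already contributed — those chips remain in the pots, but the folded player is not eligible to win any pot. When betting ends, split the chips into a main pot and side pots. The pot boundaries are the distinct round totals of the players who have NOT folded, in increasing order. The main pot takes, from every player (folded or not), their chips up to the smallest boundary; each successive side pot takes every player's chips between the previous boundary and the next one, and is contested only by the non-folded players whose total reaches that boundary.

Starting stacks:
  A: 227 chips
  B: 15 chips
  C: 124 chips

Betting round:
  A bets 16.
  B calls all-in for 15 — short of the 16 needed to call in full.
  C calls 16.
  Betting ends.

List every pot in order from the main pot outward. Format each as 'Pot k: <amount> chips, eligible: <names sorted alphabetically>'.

Contributions: A=16, B=15, C=16
Pot levels (distinct totals of non-folded players): 15, 16
Layer 1-15: 15 each from A, B, C = 15*3 = 45 chips; eligible A, B, C
Layer 16-16: 1 each from A, C = 1*2 = 2 chips; eligible A, C

Pot 1: 45 chips, eligible: A, B, C
Pot 2: 2 chips, eligible: A, C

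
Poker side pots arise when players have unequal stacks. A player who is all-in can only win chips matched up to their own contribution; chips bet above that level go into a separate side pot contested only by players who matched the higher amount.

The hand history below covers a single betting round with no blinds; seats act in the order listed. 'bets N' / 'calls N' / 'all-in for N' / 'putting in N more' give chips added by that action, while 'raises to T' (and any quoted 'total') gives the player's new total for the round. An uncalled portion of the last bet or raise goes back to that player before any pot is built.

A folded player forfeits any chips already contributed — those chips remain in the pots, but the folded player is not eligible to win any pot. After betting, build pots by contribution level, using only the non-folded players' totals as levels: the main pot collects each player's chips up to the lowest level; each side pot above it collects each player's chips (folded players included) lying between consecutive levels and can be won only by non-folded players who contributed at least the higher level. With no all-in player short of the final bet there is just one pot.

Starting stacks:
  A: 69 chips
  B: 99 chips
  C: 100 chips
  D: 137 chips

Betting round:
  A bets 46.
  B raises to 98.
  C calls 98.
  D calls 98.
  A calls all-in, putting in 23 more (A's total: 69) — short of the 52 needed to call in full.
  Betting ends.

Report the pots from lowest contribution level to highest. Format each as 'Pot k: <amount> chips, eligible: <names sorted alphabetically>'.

Pot 1: 276 chips, eligible: A, B, C, D
Pot 2: 87 chips, eligible: B, C, D

Derivation:
Contributions: A=69, B=98, C=98, D=98
Pot levels (distinct totals of non-folded players): 69, 98
Layer 1-69: 69 each from A, B, C, D = 69*4 = 276 chips; eligible A, B, C, D
Layer 70-98: 29 each from B, C, D = 29*3 = 87 chips; eligible B, C, D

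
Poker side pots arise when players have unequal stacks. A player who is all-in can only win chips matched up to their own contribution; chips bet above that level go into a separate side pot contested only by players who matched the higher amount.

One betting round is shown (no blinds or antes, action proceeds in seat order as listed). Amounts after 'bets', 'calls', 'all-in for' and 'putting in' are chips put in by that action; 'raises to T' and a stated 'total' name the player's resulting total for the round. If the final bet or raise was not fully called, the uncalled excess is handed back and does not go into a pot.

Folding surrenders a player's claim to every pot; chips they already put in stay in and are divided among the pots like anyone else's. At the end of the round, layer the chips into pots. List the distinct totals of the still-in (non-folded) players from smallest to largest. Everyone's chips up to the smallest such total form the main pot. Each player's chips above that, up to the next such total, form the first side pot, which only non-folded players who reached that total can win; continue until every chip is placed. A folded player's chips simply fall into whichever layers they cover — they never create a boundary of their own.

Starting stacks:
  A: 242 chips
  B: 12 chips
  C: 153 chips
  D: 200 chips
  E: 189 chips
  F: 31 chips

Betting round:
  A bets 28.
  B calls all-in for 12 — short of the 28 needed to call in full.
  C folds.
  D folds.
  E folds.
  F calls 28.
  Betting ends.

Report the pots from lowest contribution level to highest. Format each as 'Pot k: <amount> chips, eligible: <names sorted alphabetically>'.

Contributions: A=28, B=12, F=28
Folded: C, D, E
Pot levels (distinct totals of non-folded players): 12, 28
Layer 1-12: 12 each from A, B, F = 12*3 = 36 chips; eligible A, B, F
Layer 13-28: 16 each from A, F = 16*2 = 32 chips; eligible A, F

Pot 1: 36 chips, eligible: A, B, F
Pot 2: 32 chips, eligible: A, F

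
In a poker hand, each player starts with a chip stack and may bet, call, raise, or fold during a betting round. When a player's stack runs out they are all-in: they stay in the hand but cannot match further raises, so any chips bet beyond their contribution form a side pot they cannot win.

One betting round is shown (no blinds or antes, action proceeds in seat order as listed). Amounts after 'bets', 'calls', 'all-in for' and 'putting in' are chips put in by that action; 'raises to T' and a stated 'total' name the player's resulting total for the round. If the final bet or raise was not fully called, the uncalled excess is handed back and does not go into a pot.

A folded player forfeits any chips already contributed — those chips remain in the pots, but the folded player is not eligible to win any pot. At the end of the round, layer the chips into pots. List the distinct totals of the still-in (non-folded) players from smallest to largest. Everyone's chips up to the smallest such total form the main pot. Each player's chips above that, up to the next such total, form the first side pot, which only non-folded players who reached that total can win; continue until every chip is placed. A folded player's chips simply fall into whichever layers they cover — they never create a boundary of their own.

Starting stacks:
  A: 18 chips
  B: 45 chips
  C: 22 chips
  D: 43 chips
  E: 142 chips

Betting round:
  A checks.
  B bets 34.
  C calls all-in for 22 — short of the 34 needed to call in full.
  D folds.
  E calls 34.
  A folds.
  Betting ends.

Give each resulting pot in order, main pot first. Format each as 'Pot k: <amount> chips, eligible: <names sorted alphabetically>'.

Pot 1: 66 chips, eligible: B, C, E
Pot 2: 24 chips, eligible: B, E

Derivation:
Contributions: B=34, C=22, E=34
Folded: A, D
Pot levels (distinct totals of non-folded players): 22, 34
Layer 1-22: 22 each from B, C, E = 22*3 = 66 chips; eligible B, C, E
Layer 23-34: 12 each from B, E = 12*2 = 24 chips; eligible B, E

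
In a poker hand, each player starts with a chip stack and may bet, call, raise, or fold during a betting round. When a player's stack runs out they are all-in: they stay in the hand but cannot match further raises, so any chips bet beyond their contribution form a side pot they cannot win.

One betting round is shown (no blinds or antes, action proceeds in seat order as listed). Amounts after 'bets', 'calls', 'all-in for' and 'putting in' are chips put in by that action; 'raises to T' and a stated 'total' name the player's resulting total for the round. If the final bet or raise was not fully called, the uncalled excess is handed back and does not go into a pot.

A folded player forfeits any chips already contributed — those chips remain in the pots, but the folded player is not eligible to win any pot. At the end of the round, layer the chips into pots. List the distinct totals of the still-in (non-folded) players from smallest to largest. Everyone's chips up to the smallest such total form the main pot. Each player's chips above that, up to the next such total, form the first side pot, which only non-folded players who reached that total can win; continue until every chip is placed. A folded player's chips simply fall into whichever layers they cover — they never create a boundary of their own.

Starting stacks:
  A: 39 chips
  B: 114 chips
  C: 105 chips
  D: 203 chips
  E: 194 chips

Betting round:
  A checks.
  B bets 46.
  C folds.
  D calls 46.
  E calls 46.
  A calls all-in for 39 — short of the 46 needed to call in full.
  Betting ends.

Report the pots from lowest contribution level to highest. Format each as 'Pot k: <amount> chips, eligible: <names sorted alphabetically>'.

Contributions: A=39, B=46, D=46, E=46
Folded: C
Pot levels (distinct totals of non-folded players): 39, 46
Layer 1-39: 39 each from A, B, D, E = 39*4 = 156 chips; eligible A, B, D, E
Layer 40-46: 7 each from B, D, E = 7*3 = 21 chips; eligible B, D, E

Pot 1: 156 chips, eligible: A, B, D, E
Pot 2: 21 chips, eligible: B, D, E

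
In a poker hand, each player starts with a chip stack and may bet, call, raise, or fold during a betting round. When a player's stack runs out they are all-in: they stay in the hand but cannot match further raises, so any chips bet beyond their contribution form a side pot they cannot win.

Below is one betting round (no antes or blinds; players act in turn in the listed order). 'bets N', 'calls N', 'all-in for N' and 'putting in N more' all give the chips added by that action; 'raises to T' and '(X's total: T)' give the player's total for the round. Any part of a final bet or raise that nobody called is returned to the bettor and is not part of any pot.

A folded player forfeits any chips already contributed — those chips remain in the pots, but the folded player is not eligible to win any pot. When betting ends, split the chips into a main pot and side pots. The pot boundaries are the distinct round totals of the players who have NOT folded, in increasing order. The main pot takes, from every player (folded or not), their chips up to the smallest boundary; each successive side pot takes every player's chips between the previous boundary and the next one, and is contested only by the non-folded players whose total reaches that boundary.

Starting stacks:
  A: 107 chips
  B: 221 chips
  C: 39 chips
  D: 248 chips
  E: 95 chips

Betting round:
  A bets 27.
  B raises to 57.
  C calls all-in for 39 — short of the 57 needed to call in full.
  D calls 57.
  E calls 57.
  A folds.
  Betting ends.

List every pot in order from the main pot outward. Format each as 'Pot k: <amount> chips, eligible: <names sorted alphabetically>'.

Contributions: A=27, B=57, C=39, D=57, E=57
Folded: A
Pot levels (distinct totals of non-folded players): 39, 57
Layer 1-39: A 27 + B 39 + C 39 + D 39 + E 39 = 183 chips; eligible B, C, D, E
Layer 40-57: 18 each from B, D, E = 18*3 = 54 chips; eligible B, D, E

Pot 1: 183 chips, eligible: B, C, D, E
Pot 2: 54 chips, eligible: B, D, E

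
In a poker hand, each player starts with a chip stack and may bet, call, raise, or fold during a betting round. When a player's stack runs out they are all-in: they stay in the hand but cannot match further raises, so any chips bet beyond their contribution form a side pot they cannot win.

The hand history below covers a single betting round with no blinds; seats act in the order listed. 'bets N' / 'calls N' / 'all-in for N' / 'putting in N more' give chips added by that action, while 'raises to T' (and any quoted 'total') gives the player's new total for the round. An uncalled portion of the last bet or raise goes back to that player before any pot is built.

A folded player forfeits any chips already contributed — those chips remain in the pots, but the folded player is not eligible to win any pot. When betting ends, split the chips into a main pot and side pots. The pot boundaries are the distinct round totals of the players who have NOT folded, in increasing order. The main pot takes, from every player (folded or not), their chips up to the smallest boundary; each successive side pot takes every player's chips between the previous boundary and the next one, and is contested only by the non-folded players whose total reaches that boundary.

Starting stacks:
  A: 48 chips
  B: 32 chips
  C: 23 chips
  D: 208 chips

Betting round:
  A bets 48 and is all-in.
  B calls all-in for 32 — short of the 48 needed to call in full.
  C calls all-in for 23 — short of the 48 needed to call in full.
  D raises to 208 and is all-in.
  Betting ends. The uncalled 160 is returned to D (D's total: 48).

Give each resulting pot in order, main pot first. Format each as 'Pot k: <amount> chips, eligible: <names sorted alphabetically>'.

Contributions (after 160 returned to D): A=48, B=32, C=23, D=48
Pot levels (distinct totals of non-folded players): 23, 32, 48
Layer 1-23: 23 each from A, B, C, D = 23*4 = 92 chips; eligible A, B, C, D
Layer 24-32: 9 each from A, B, D = 9*3 = 27 chips; eligible A, B, D
Layer 33-48: 16 each from A, D = 16*2 = 32 chips; eligible A, D

Pot 1: 92 chips, eligible: A, B, C, D
Pot 2: 27 chips, eligible: A, B, D
Pot 3: 32 chips, eligible: A, D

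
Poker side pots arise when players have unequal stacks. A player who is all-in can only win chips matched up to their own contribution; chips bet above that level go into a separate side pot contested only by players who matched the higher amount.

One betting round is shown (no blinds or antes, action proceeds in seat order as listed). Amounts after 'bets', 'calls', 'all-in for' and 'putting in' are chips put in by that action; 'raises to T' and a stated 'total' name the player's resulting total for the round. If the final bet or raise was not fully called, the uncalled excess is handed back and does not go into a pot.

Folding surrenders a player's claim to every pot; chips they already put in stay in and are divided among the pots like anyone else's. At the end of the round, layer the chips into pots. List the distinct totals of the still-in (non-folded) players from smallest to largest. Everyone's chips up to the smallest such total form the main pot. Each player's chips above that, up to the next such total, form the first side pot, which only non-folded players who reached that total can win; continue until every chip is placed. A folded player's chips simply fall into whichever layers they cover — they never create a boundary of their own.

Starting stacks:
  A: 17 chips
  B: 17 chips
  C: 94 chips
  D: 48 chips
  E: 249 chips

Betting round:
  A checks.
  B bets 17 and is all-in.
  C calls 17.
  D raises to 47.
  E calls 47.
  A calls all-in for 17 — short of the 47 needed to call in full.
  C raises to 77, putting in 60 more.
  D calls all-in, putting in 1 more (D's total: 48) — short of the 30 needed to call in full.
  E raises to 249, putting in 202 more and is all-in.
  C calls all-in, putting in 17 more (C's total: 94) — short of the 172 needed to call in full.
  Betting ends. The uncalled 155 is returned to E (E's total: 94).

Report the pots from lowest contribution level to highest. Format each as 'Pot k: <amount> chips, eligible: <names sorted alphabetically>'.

Pot 1: 85 chips, eligible: A, B, C, D, E
Pot 2: 93 chips, eligible: C, D, E
Pot 3: 92 chips, eligible: C, E

Derivation:
Contributions (after 155 returned to E): A=17, B=17, C=94, D=48, E=94
Pot levels (distinct totals of non-folded players): 17, 48, 94
Layer 1-17: 17 each from A, B, C, D, E = 17*5 = 85 chips; eligible A, B, C, D, E
Layer 18-48: 31 each from C, D, E = 31*3 = 93 chips; eligible C, D, E
Layer 49-94: 46 each from C, E = 46*2 = 92 chips; eligible C, E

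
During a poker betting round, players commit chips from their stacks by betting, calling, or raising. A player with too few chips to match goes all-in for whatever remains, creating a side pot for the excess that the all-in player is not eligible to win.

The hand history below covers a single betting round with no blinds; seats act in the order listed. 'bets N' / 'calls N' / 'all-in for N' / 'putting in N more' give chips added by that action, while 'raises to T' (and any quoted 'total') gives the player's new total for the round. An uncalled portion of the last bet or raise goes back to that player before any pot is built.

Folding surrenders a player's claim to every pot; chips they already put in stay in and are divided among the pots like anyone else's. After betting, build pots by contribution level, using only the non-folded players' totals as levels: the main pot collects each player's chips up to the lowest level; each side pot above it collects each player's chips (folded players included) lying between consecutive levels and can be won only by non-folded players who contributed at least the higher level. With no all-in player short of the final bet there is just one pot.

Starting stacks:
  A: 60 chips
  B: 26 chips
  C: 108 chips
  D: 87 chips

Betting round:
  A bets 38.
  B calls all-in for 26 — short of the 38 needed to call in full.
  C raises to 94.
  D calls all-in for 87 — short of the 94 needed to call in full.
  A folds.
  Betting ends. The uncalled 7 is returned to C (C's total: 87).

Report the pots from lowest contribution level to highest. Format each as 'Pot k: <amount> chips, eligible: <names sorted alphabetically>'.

Pot 1: 104 chips, eligible: B, C, D
Pot 2: 134 chips, eligible: C, D

Derivation:
Contributions (after 7 returned to C): A=38, B=26, C=87, D=87
Folded: A
Pot levels (distinct totals of non-folded players): 26, 87
Layer 1-26: 26 each from A, B, C, D = 26*4 = 104 chips; eligible B, C, D
Layer 27-87: A 12 + C 61 + D 61 = 134 chips; eligible C, D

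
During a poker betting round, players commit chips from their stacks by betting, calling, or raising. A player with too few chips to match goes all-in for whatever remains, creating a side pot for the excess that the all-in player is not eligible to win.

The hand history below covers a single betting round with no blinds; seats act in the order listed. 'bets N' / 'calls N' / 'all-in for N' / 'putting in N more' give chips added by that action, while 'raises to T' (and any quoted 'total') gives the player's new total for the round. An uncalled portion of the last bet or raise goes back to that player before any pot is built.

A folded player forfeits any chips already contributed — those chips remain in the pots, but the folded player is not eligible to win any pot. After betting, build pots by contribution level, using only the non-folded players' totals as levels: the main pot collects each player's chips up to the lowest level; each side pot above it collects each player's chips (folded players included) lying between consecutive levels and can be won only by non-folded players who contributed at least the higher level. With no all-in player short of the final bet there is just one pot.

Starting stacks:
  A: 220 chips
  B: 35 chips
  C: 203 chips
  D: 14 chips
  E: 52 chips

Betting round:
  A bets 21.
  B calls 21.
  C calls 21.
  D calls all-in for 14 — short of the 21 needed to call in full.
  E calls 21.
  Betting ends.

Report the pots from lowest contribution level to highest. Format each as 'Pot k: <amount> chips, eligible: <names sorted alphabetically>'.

Contributions: A=21, B=21, C=21, D=14, E=21
Pot levels (distinct totals of non-folded players): 14, 21
Layer 1-14: 14 each from A, B, C, D, E = 14*5 = 70 chips; eligible A, B, C, D, E
Layer 15-21: 7 each from A, B, C, E = 7*4 = 28 chips; eligible A, B, C, E

Pot 1: 70 chips, eligible: A, B, C, D, E
Pot 2: 28 chips, eligible: A, B, C, E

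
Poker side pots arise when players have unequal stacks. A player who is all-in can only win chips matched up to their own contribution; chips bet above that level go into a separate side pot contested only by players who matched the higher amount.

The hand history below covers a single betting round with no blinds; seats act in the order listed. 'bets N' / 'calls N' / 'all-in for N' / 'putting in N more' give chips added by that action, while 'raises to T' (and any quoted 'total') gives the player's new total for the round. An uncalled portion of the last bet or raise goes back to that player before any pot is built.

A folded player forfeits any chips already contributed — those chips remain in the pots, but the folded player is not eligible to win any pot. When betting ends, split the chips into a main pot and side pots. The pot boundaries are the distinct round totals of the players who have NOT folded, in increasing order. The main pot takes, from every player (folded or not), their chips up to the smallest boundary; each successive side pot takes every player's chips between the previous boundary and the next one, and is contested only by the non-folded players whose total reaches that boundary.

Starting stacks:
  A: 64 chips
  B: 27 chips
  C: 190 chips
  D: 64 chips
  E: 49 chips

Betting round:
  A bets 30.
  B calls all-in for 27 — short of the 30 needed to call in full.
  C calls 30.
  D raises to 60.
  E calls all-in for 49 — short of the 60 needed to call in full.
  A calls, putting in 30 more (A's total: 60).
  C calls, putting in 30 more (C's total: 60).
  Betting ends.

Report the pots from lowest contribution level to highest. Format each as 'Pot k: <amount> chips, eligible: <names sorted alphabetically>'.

Pot 1: 135 chips, eligible: A, B, C, D, E
Pot 2: 88 chips, eligible: A, C, D, E
Pot 3: 33 chips, eligible: A, C, D

Derivation:
Contributions: A=60, B=27, C=60, D=60, E=49
Pot levels (distinct totals of non-folded players): 27, 49, 60
Layer 1-27: 27 each from A, B, C, D, E = 27*5 = 135 chips; eligible A, B, C, D, E
Layer 28-49: 22 each from A, C, D, E = 22*4 = 88 chips; eligible A, C, D, E
Layer 50-60: 11 each from A, C, D = 11*3 = 33 chips; eligible A, C, D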